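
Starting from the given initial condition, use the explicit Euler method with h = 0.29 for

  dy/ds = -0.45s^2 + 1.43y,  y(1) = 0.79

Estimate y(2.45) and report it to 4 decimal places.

Euler: y_{n+1} = y_n + h·f(s_n, y_n).
s=1.000000, y=0.790000: f=0.679700 → y ← 0.790000 + 0.29·0.679700 = 0.987113
s=1.290000, y=0.987113: f=0.662727 → y ← 0.987113 + 0.29·0.662727 = 1.179304
s=1.580000, y=1.179304: f=0.563024 → y ← 1.179304 + 0.29·0.563024 = 1.342581
s=1.870000, y=1.342581: f=0.346285 → y ← 1.342581 + 0.29·0.346285 = 1.443004
s=2.160000, y=1.443004: f=-0.036025 → y ← 1.443004 + 0.29·(-0.036025) = 1.432556
y(2.45) ≈ 1.4326

1.4326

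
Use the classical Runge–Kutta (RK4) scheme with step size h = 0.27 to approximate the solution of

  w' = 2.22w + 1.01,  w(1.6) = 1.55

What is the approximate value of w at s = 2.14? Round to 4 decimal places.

6.1885

RK4: k1 = f(s_n, w_n); k2 = f(s_n + h/2, w_n + (h/2)·k1); k3 = f(s_n + h/2, w_n + (h/2)·k2); k4 = f(s_n + h, w_n + h·k3); w_{n+1} = w_n + (h/6)·(k1 + 2k2 + 2k3 + k4).
s=1.600000, w=1.550000:
  k1 = f(1.600000, 1.550000) = 4.451000
  k2 = f(1.735000, 2.150885) = 5.784965
  k3 = f(1.735000, 2.330970) = 6.184754
  k4 = f(1.870000, 3.219884) = 8.158142
  w ← 1.550000 + (0.27/6)·(k1 + 2k2 + 2k3 + k4) = 3.194686
s=1.870000, w=3.194686:
  k1 = f(1.870000, 3.194686) = 8.102203
  k2 = f(2.005000, 4.288483) = 10.530433
  k3 = f(2.005000, 4.616295) = 11.258174
  k4 = f(2.140000, 6.234393) = 14.850352
  w ← 3.194686 + (0.27/6)·(k1 + 2k2 + 2k3 + k4) = 6.188526
w(2.14) ≈ 6.1885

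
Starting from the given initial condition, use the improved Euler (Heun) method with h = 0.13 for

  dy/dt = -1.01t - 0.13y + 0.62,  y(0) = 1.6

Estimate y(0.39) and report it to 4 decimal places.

Heun: k1 = f(t_n, y_n); k2 = f(t_n + h, y_n + h·k1); y_{n+1} = y_n + (h/2)·(k1 + k2).
t=0.000000, y=1.600000:
  k1 = f(0.000000, 1.600000) = 0.412000
  k2 = f(0.130000, 1.653560) = 0.273737
  y ← 1.600000 + (0.13/2)·(0.412000 + 0.273737) = 1.644573
t=0.130000, y=1.644573:
  k1 = f(0.130000, 1.644573) = 0.274906
  k2 = f(0.260000, 1.680311) = 0.138960
  y ← 1.644573 + (0.13/2)·(0.274906 + 0.138960) = 1.671474
t=0.260000, y=1.671474:
  k1 = f(0.260000, 1.671474) = 0.140108
  k2 = f(0.390000, 1.689688) = 0.006441
  y ← 1.671474 + (0.13/2)·(0.140108 + 0.006441) = 1.681000
y(0.39) ≈ 1.6810

1.6810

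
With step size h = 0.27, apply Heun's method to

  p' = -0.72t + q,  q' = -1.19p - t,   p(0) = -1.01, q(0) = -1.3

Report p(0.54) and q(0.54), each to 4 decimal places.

Heun on (p,q): k1 = f(t_n, state_n); k2 = f(t_n + h, state_n + h·k1); state_{n+1} = state_n + (h/2)·(k1 + k2).
0.000000: (-1.010000, -1.300000)
  k1 = (-1.300000, 1.201900)
  predictor → (-1.361000, -0.975487)
  k2 = (-1.169887, 1.349590)
  → (-1.343435, -0.955549)
0.270000: (-1.343435, -0.955549)
  k1 = (-1.149949, 1.328687)
  predictor → (-1.653921, -0.596803)
  k2 = (-0.985603, 1.428166)
  → (-1.631734, -0.583374)
(p(0.54), q(0.54)) ≈ (-1.6317, -0.5834)

-1.6317, -0.5834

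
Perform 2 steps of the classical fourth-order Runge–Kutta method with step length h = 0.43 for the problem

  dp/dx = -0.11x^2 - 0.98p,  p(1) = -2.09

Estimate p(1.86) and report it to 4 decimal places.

RK4: k1 = f(x_n, p_n); k2 = f(x_n + h/2, p_n + (h/2)·k1); k3 = f(x_n + h/2, p_n + (h/2)·k2); k4 = f(x_n + h, p_n + h·k3); p_{n+1} = p_n + (h/6)·(k1 + 2k2 + 2k3 + k4).
x=1.000000, p=-2.090000:
  k1 = f(1.000000, -2.090000) = 1.938200
  k2 = f(1.215000, -1.673287) = 1.477437
  k3 = f(1.215000, -1.772351) = 1.574519
  k4 = f(1.430000, -1.412957) = 1.159759
  p ← -2.090000 + (0.43/6)·(k1 + 2k2 + 2k3 + k4) = -1.430533
x=1.430000, p=-1.430533:
  k1 = f(1.430000, -1.430533) = 1.176983
  k2 = f(1.645000, -1.177481) = 0.856269
  k3 = f(1.645000, -1.246435) = 0.923843
  k4 = f(1.860000, -1.033280) = 0.632058
  p ← -1.430533 + (0.43/6)·(k1 + 2k2 + 2k3 + k4) = -1.045735
p(1.86) ≈ -1.0457

-1.0457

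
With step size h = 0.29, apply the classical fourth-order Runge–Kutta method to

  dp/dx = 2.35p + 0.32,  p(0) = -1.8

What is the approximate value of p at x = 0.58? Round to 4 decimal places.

RK4: k1 = f(x_n, p_n); k2 = f(x_n + h/2, p_n + (h/2)·k1); k3 = f(x_n + h/2, p_n + (h/2)·k2); k4 = f(x_n + h, p_n + h·k3); p_{n+1} = p_n + (h/6)·(k1 + 2k2 + 2k3 + k4).
x=0.000000, p=-1.800000:
  k1 = f(0.000000, -1.800000) = -3.910000
  k2 = f(0.145000, -2.366950) = -5.242332
  k3 = f(0.145000, -2.560138) = -5.696325
  k4 = f(0.290000, -3.451934) = -7.792045
  p ← -1.800000 + (0.29/6)·(k1 + 2k2 + 2k3 + k4) = -3.423002
x=0.290000, p=-3.423002:
  k1 = f(0.290000, -3.423002) = -7.724056
  k2 = f(0.435000, -4.542990) = -10.356028
  k3 = f(0.435000, -4.924626) = -11.252872
  k4 = f(0.580000, -6.686335) = -15.392888
  p ← -3.423002 + (0.29/6)·(k1 + 2k2 + 2k3 + k4) = -6.629182
p(0.58) ≈ -6.6292

-6.6292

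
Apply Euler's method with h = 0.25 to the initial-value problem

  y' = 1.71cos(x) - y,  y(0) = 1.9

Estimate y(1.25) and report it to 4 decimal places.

1.4375

Euler: y_{n+1} = y_n + h·f(x_n, y_n).
x=0.000000, y=1.900000: f=-0.190000 → y ← 1.900000 + 0.25·(-0.190000) = 1.852500
x=0.250000, y=1.852500: f=-0.195660 → y ← 1.852500 + 0.25·(-0.195660) = 1.803585
x=0.500000, y=1.803585: f=-0.302919 → y ← 1.803585 + 0.25·(-0.302919) = 1.727855
x=0.750000, y=1.727855: f=-0.476667 → y ← 1.727855 + 0.25·(-0.476667) = 1.608688
x=1.000000, y=1.608688: f=-0.684772 → y ← 1.608688 + 0.25·(-0.684772) = 1.437496
y(1.25) ≈ 1.4375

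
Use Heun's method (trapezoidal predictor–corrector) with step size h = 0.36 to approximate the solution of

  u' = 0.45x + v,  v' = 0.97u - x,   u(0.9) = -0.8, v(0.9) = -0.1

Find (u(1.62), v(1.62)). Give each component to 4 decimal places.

-0.9360, -1.5476

Heun on (u,v): k1 = f(x_n, state_n); k2 = f(x_n + h, state_n + h·k1); state_{n+1} = state_n + (h/2)·(k1 + k2).
0.900000: (-0.800000, -0.100000)
  k1 = (0.305000, -1.676000)
  predictor → (-0.690200, -0.703360)
  k2 = (-0.136360, -1.929494)
  → (-0.769645, -0.748989)
1.260000: (-0.769645, -0.748989)
  k1 = (-0.181989, -2.006555)
  predictor → (-0.835161, -1.471349)
  k2 = (-0.742349, -2.430106)
  → (-0.936026, -1.547588)
(u(1.62), v(1.62)) ≈ (-0.9360, -1.5476)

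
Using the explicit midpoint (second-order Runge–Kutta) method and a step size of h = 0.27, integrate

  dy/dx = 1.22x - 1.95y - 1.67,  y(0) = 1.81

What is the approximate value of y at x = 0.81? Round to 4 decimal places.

Midpoint: k1 = f(x_n, y_n); k2 = f(x_n + h/2, y_n + (h/2)·k1); y_{n+1} = y_n + h·k2.
x=0.000000, y=1.810000:
  k1 = f(0.000000, 1.810000) = -5.199500
  k2 = f(0.135000, 1.108067) = -3.666032
  y ← 1.810000 + 0.27·(-3.666032) = 0.820171
x=0.270000, y=0.820171:
  k1 = f(0.270000, 0.820171) = -2.939934
  k2 = f(0.405000, 0.423280) = -2.001297
  y ← 0.820171 + 0.27·(-2.001297) = 0.279821
x=0.540000, y=0.279821:
  k1 = f(0.540000, 0.279821) = -1.556852
  k2 = f(0.675000, 0.069646) = -0.982310
  y ← 0.279821 + 0.27·(-0.982310) = 0.014598
y(0.81) ≈ 0.0146

0.0146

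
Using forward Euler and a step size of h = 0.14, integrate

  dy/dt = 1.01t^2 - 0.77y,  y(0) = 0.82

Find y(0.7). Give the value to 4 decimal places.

0.5410

Euler: y_{n+1} = y_n + h·f(t_n, y_n).
t=0.000000, y=0.820000: f=-0.631400 → y ← 0.820000 + 0.14·(-0.631400) = 0.731604
t=0.140000, y=0.731604: f=-0.543539 → y ← 0.731604 + 0.14·(-0.543539) = 0.655509
t=0.280000, y=0.655509: f=-0.425558 → y ← 0.655509 + 0.14·(-0.425558) = 0.595930
t=0.420000, y=0.595930: f=-0.280702 → y ← 0.595930 + 0.14·(-0.280702) = 0.556632
t=0.560000, y=0.556632: f=-0.111871 → y ← 0.556632 + 0.14·(-0.111871) = 0.540970
y(0.7) ≈ 0.5410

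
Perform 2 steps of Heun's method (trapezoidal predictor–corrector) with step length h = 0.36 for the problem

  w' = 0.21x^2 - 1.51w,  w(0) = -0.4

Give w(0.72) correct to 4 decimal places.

-0.1212

Heun: k1 = f(x_n, w_n); k2 = f(x_n + h, w_n + h·k1); w_{n+1} = w_n + (h/2)·(k1 + k2).
x=0.000000, w=-0.400000:
  k1 = f(0.000000, -0.400000) = 0.604000
  k2 = f(0.360000, -0.182560) = 0.302882
  w ← -0.400000 + (0.36/2)·(0.604000 + 0.302882) = -0.236761
x=0.360000, w=-0.236761:
  k1 = f(0.360000, -0.236761) = 0.384726
  k2 = f(0.720000, -0.098260) = 0.257237
  w ← -0.236761 + (0.36/2)·(0.384726 + 0.257237) = -0.121208
w(0.72) ≈ -0.1212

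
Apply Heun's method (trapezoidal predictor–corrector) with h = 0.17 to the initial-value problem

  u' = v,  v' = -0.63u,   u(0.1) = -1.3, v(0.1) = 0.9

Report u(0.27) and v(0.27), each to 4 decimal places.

Heun on (u,v): k1 = f(s_n, state_n); k2 = f(s_n + h, state_n + h·k1); state_{n+1} = state_n + (h/2)·(k1 + k2).
0.100000: (-1.300000, 0.900000)
  k1 = (0.900000, 0.819000)
  predictor → (-1.147000, 1.039230)
  k2 = (1.039230, 0.722610)
  → (-1.135165, 1.031037)
(u(0.27), v(0.27)) ≈ (-1.1352, 1.0310)

-1.1352, 1.0310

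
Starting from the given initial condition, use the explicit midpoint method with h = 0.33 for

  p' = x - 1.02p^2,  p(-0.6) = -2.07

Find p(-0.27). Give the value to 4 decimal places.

-5.0252

Midpoint: k1 = f(x_n, p_n); k2 = f(x_n + h/2, p_n + (h/2)·k1); p_{n+1} = p_n + h·k2.
x=-0.600000, p=-2.070000:
  k1 = f(-0.600000, -2.070000) = -4.970598
  k2 = f(-0.435000, -2.890149) = -8.955019
  p ← -2.070000 + 0.33·(-8.955019) = -5.025156
p(-0.27) ≈ -5.0252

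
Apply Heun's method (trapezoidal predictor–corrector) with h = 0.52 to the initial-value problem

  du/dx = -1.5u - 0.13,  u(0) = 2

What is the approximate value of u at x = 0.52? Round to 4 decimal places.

1.0072

Heun: k1 = f(x_n, u_n); k2 = f(x_n + h, u_n + h·k1); u_{n+1} = u_n + (h/2)·(k1 + k2).
x=0.000000, u=2.000000:
  k1 = f(0.000000, 2.000000) = -3.130000
  k2 = f(0.520000, 0.372400) = -0.688600
  u ← 2.000000 + (0.52/2)·(-3.130000 + (-0.688600)) = 1.007164
u(0.52) ≈ 1.0072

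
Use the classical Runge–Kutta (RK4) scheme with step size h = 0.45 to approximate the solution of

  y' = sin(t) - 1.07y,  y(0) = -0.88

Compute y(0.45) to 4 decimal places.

-0.4585

RK4: k1 = f(t_n, y_n); k2 = f(t_n + h/2, y_n + (h/2)·k1); k3 = f(t_n + h/2, y_n + (h/2)·k2); k4 = f(t_n + h, y_n + h·k3); y_{n+1} = y_n + (h/6)·(k1 + 2k2 + 2k3 + k4).
t=0.000000, y=-0.880000:
  k1 = f(0.000000, -0.880000) = 0.941600
  k2 = f(0.225000, -0.668140) = 0.938016
  k3 = f(0.225000, -0.668946) = 0.938879
  k4 = f(0.450000, -0.457504) = 0.924495
  y ← -0.880000 + (0.45/6)·(k1 + 2k2 + 2k3 + k4) = -0.458509
y(0.45) ≈ -0.4585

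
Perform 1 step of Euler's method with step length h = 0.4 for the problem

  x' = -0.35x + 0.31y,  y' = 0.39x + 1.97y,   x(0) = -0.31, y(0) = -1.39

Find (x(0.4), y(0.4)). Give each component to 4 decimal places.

-0.4390, -2.5337

Euler on (x,y): x_{n+1} = x_n + h·x', y_{n+1} = y_n + h·y'.
0.000000: (-0.310000, -1.390000); f=(-0.322400, -2.859200) → (-0.438960, -2.533680)
(x(0.4), y(0.4)) ≈ (-0.4390, -2.5337)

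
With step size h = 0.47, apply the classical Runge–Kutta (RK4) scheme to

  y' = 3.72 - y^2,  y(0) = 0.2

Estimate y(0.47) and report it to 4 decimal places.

RK4: k1 = f(x_n, y_n); k2 = f(x_n + h/2, y_n + (h/2)·k1); k3 = f(x_n + h/2, y_n + (h/2)·k2); k4 = f(x_n + h, y_n + h·k3); y_{n+1} = y_n + (h/6)·(k1 + 2k2 + 2k3 + k4).
x=0.000000, y=0.200000:
  k1 = f(0.000000, 0.200000) = 3.680000
  k2 = f(0.235000, 1.064800) = 2.586201
  k3 = f(0.235000, 0.807757) = 3.067528
  k4 = f(0.470000, 1.641738) = 1.024695
  y ← 0.200000 + (0.47/6)·(k1 + 2k2 + 2k3 + k4) = 1.454285
y(0.47) ≈ 1.4543

1.4543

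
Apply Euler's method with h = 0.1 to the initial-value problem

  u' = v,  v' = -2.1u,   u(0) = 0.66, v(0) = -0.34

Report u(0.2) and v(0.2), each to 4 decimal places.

0.5781, -0.6101

Euler on (u,v): u_{n+1} = u_n + h·u', v_{n+1} = v_n + h·v'.
0.000000: (0.660000, -0.340000); f=(-0.340000, -1.386000) → (0.626000, -0.478600)
0.100000: (0.626000, -0.478600); f=(-0.478600, -1.314600) → (0.578140, -0.610060)
(u(0.2), v(0.2)) ≈ (0.5781, -0.6101)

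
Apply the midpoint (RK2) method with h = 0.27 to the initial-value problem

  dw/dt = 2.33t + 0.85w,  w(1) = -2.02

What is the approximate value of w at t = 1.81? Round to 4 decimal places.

-0.3708

Midpoint: k1 = f(t_n, w_n); k2 = f(t_n + h/2, w_n + (h/2)·k1); w_{n+1} = w_n + h·k2.
t=1.000000, w=-2.020000:
  k1 = f(1.000000, -2.020000) = 0.613000
  k2 = f(1.135000, -1.937245) = 0.997892
  w ← -2.020000 + 0.27·0.997892 = -1.750569
t=1.270000, w=-1.750569:
  k1 = f(1.270000, -1.750569) = 1.471116
  k2 = f(1.405000, -1.551969) = 1.954477
  w ← -1.750569 + 0.27·1.954477 = -1.222861
t=1.540000, w=-1.222861:
  k1 = f(1.540000, -1.222861) = 2.548769
  k2 = f(1.675000, -0.878777) = 3.155790
  w ← -1.222861 + 0.27·3.155790 = -0.370797
w(1.81) ≈ -0.3708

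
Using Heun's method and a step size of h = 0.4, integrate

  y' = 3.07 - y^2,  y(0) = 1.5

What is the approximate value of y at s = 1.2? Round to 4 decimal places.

Heun: k1 = f(s_n, y_n); k2 = f(s_n + h, y_n + h·k1); y_{n+1} = y_n + (h/2)·(k1 + k2).
s=0.000000, y=1.500000:
  k1 = f(0.000000, 1.500000) = 0.820000
  k2 = f(0.400000, 1.828000) = -0.271584
  y ← 1.500000 + (0.4/2)·(0.820000 + (-0.271584)) = 1.609683
s=0.400000, y=1.609683:
  k1 = f(0.400000, 1.609683) = 0.478920
  k2 = f(0.800000, 1.801251) = -0.174506
  y ← 1.609683 + (0.4/2)·(0.478920 + (-0.174506)) = 1.670566
s=0.800000, y=1.670566:
  k1 = f(0.800000, 1.670566) = 0.279209
  k2 = f(1.200000, 1.782250) = -0.106414
  y ← 1.670566 + (0.4/2)·(0.279209 + (-0.106414)) = 1.705125
y(1.2) ≈ 1.7051

1.7051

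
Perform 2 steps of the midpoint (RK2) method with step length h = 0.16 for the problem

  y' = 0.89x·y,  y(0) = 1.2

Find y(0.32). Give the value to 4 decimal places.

1.2556

Midpoint: k1 = f(x_n, y_n); k2 = f(x_n + h/2, y_n + (h/2)·k1); y_{n+1} = y_n + h·k2.
x=0.000000, y=1.200000:
  k1 = f(0.000000, 1.200000) = 0.000000
  k2 = f(0.080000, 1.200000) = 0.085440
  y ← 1.200000 + 0.16·0.085440 = 1.213670
x=0.160000, y=1.213670:
  k1 = f(0.160000, 1.213670) = 0.172827
  k2 = f(0.240000, 1.227497) = 0.262193
  y ← 1.213670 + 0.16·0.262193 = 1.255621
y(0.32) ≈ 1.2556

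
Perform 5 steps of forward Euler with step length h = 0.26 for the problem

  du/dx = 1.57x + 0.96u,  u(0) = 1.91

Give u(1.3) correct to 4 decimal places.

7.1805

Euler: u_{n+1} = u_n + h·f(x_n, u_n).
x=0.000000, u=1.910000: f=1.833600 → u ← 1.910000 + 0.26·1.833600 = 2.386736
x=0.260000, u=2.386736: f=2.699467 → u ← 2.386736 + 0.26·2.699467 = 3.088597
x=0.520000, u=3.088597: f=3.781453 → u ← 3.088597 + 0.26·3.781453 = 4.071775
x=0.780000, u=4.071775: f=5.133504 → u ← 4.071775 + 0.26·5.133504 = 5.406486
x=1.040000, u=5.406486: f=6.823027 → u ← 5.406486 + 0.26·6.823027 = 7.180473
u(1.3) ≈ 7.1805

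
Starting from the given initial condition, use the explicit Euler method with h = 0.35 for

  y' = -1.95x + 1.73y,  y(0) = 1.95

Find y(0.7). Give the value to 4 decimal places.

4.7875

Euler: y_{n+1} = y_n + h·f(x_n, y_n).
x=0.000000, y=1.950000: f=3.373500 → y ← 1.950000 + 0.35·3.373500 = 3.130725
x=0.350000, y=3.130725: f=4.733654 → y ← 3.130725 + 0.35·4.733654 = 4.787504
y(0.7) ≈ 4.7875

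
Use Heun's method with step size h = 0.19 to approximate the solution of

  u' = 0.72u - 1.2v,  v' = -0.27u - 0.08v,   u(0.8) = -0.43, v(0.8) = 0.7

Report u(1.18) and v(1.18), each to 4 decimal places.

-0.9391, 0.7465

Heun on (u,v): k1 = f(x_n, state_n); k2 = f(x_n + h, state_n + h·k1); state_{n+1} = state_n + (h/2)·(k1 + k2).
0.800000: (-0.430000, 0.700000)
  k1 = (-1.149600, 0.060100)
  predictor → (-0.648424, 0.711419)
  k2 = (-1.320568, 0.118161)
  → (-0.664666, 0.716935)
0.990000: (-0.664666, 0.716935)
  k1 = (-1.338881, 0.122105)
  predictor → (-0.919053, 0.740135)
  k2 = (-1.549880, 0.188934)
  → (-0.939098, 0.746483)
(u(1.18), v(1.18)) ≈ (-0.9391, 0.7465)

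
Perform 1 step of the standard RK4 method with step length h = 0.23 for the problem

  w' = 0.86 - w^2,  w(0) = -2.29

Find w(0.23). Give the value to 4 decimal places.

RK4: k1 = f(x_n, w_n); k2 = f(x_n + h/2, w_n + (h/2)·k1); k3 = f(x_n + h/2, w_n + (h/2)·k2); k4 = f(x_n + h, w_n + h·k3); w_{n+1} = w_n + (h/6)·(k1 + 2k2 + 2k3 + k4).
x=0.000000, w=-2.290000:
  k1 = f(0.000000, -2.290000) = -4.384100
  k2 = f(0.115000, -2.794172) = -6.947394
  k3 = f(0.115000, -3.088950) = -8.681614
  k4 = f(0.230000, -4.286771) = -17.516408
  w ← -2.290000 + (0.23/6)·(k1 + 2k2 + 2k3 + k4) = -4.327743
w(0.23) ≈ -4.3277

-4.3277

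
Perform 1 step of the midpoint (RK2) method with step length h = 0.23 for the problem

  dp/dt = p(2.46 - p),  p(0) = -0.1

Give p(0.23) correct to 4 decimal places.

-0.1771

Midpoint: k1 = f(t_n, p_n); k2 = f(t_n + h/2, p_n + (h/2)·k1); p_{n+1} = p_n + h·k2.
t=0.000000, p=-0.100000:
  k1 = f(0.000000, -0.100000) = -0.256000
  k2 = f(0.115000, -0.129440) = -0.335177
  p ← -0.100000 + 0.23·(-0.335177) = -0.177091
p(0.23) ≈ -0.1771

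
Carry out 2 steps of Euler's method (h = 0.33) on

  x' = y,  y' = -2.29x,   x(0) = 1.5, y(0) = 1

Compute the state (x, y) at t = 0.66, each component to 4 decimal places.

1.7859, -1.5165

Euler on (x,y): x_{n+1} = x_n + h·x', y_{n+1} = y_n + h·y'.
0.000000: (1.500000, 1.000000); f=(1.000000, -3.435000) → (1.830000, -0.133550)
0.330000: (1.830000, -0.133550); f=(-0.133550, -4.190700) → (1.785929, -1.516481)
(x(0.66), y(0.66)) ≈ (1.7859, -1.5165)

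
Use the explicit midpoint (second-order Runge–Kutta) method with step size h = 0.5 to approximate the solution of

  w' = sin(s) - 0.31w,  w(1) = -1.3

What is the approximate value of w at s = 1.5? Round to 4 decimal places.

Midpoint: k1 = f(s_n, w_n); k2 = f(s_n + h/2, w_n + (h/2)·k1); w_{n+1} = w_n + h·k2.
s=1.000000, w=-1.300000:
  k1 = f(1.000000, -1.300000) = 1.244471
  k2 = f(1.250000, -0.988882) = 1.255538
  w ← -1.300000 + 0.5·1.255538 = -0.672231
w(1.5) ≈ -0.6722

-0.6722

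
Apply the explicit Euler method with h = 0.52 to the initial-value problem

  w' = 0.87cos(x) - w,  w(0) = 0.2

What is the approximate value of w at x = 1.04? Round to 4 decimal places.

Euler: w_{n+1} = w_n + h·f(x_n, w_n).
x=0.000000, w=0.200000: f=0.670000 → w ← 0.200000 + 0.52·0.670000 = 0.548400
x=0.520000, w=0.548400: f=0.206603 → w ← 0.548400 + 0.52·0.206603 = 0.655833
w(1.04) ≈ 0.6558

0.6558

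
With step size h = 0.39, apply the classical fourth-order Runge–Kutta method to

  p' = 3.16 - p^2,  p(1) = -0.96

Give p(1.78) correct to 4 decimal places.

1.1559

RK4: k1 = f(s_n, p_n); k2 = f(s_n + h/2, p_n + (h/2)·k1); k3 = f(s_n + h/2, p_n + (h/2)·k2); k4 = f(s_n + h, p_n + h·k3); p_{n+1} = p_n + (h/6)·(k1 + 2k2 + 2k3 + k4).
s=1.000000, p=-0.960000:
  k1 = f(1.000000, -0.960000) = 2.238400
  k2 = f(1.195000, -0.523512) = 2.885935
  k3 = f(1.195000, -0.397243) = 3.002198
  k4 = f(1.390000, 0.210857) = 3.115539
  p ← -0.960000 + (0.39/6)·(k1 + 2k2 + 2k3 + k4) = 0.153463
s=1.390000, p=0.153463:
  k1 = f(1.390000, 0.153463) = 3.136449
  k2 = f(1.585000, 0.765071) = 2.574666
  k3 = f(1.585000, 0.655523) = 2.730289
  k4 = f(1.780000, 1.218276) = 1.675803
  p ← 0.153463 + (0.39/6)·(k1 + 2k2 + 2k3 + k4) = 1.155904
p(1.78) ≈ 1.1559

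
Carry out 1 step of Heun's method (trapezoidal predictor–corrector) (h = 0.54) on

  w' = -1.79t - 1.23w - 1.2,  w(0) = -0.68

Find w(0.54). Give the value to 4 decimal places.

-1.0721

Heun: k1 = f(t_n, w_n); k2 = f(t_n + h, w_n + h·k1); w_{n+1} = w_n + (h/2)·(k1 + k2).
t=0.000000, w=-0.680000:
  k1 = f(0.000000, -0.680000) = -0.363600
  k2 = f(0.540000, -0.876344) = -1.088697
  w ← -0.680000 + (0.54/2)·(-0.363600 + (-1.088697)) = -1.072120
w(0.54) ≈ -1.0721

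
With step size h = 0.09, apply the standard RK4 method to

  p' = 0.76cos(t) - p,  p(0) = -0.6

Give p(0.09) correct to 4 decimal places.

-0.4830

RK4: k1 = f(t_n, p_n); k2 = f(t_n + h/2, p_n + (h/2)·k1); k3 = f(t_n + h/2, p_n + (h/2)·k2); k4 = f(t_n + h, p_n + h·k3); p_{n+1} = p_n + (h/6)·(k1 + 2k2 + 2k3 + k4).
t=0.000000, p=-0.600000:
  k1 = f(0.000000, -0.600000) = 1.360000
  k2 = f(0.045000, -0.538800) = 1.298031
  k3 = f(0.045000, -0.541589) = 1.300819
  k4 = f(0.090000, -0.482926) = 1.239850
  p ← -0.600000 + (0.09/6)·(k1 + 2k2 + 2k3 + k4) = -0.483037
p(0.09) ≈ -0.4830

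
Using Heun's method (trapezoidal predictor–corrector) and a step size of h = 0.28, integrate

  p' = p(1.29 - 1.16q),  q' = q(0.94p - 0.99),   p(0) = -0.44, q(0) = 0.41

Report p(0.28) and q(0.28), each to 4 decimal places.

-0.5659, 0.2772

Heun on (p,q): k1 = f(x_n, state_n); k2 = f(x_n + h, state_n + h·k1); state_{n+1} = state_n + (h/2)·(k1 + k2).
0.000000: (-0.440000, 0.410000)
  k1 = (-0.358336, -0.575476)
  predictor → (-0.540334, 0.248867)
  k2 = (-0.541044, -0.372781)
  → (-0.565913, 0.277244)
(p(0.28), q(0.28)) ≈ (-0.5659, 0.2772)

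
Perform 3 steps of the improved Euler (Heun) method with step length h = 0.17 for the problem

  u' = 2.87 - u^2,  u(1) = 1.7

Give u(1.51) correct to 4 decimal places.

Heun: k1 = f(x_n, u_n); k2 = f(x_n + h, u_n + h·k1); u_{n+1} = u_n + (h/2)·(k1 + k2).
x=1.000000, u=1.700000:
  k1 = f(1.000000, 1.700000) = -0.020000
  k2 = f(1.170000, 1.696600) = -0.008452
  u ← 1.700000 + (0.17/2)·(-0.020000 + (-0.008452)) = 1.697582
x=1.170000, u=1.697582:
  k1 = f(1.170000, 1.697582) = -0.011783
  k2 = f(1.340000, 1.695578) = -0.004986
  u ← 1.697582 + (0.17/2)·(-0.011783 + (-0.004986)) = 1.696156
x=1.340000, u=1.696156:
  k1 = f(1.340000, 1.696156) = -0.006946
  k2 = f(1.510000, 1.694975) = -0.002942
  u ← 1.696156 + (0.17/2)·(-0.006946 + (-0.002942)) = 1.695316
u(1.51) ≈ 1.6953

1.6953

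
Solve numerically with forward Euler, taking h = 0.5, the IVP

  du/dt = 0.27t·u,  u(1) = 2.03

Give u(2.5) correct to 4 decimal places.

Euler: u_{n+1} = u_n + h·f(t_n, u_n).
t=1.000000, u=2.030000: f=0.548100 → u ← 2.030000 + 0.5·0.548100 = 2.304050
t=1.500000, u=2.304050: f=0.933140 → u ← 2.304050 + 0.5·0.933140 = 2.770620
t=2.000000, u=2.770620: f=1.496135 → u ← 2.770620 + 0.5·1.496135 = 3.518688
u(2.5) ≈ 3.5187

3.5187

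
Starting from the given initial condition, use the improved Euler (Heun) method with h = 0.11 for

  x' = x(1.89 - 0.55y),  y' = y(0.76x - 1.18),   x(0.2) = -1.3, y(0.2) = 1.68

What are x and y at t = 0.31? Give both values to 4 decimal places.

-1.4629, 1.3197

Heun on (x,y): k1 = f(t_n, state_n); k2 = f(t_n + h, state_n + h·k1); state_{n+1} = state_n + (h/2)·(k1 + k2).
0.200000: (-1.300000, 1.680000)
  k1 = (-1.255800, -3.642240)
  predictor → (-1.438138, 1.279354)
  k2 = (-1.706143, -2.907951)
  → (-1.462907, 1.319739)
(x(0.31), y(0.31)) ≈ (-1.4629, 1.3197)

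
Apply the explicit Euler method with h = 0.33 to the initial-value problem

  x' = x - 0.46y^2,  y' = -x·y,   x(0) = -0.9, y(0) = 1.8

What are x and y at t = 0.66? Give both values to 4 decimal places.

-3.0735, 3.6357

Euler on (x,y): x_{n+1} = x_n + h·x', y_{n+1} = y_n + h·y'.
0.000000: (-0.900000, 1.800000); f=(-2.390400, 1.620000) → (-1.688832, 2.334600)
0.330000: (-1.688832, 2.334600); f=(-4.195996, 3.942747) → (-3.073511, 3.635707)
(x(0.66), y(0.66)) ≈ (-3.0735, 3.6357)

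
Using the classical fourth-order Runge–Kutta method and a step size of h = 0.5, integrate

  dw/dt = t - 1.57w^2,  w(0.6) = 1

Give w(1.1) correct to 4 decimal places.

RK4: k1 = f(t_n, w_n); k2 = f(t_n + h/2, w_n + (h/2)·k1); k3 = f(t_n + h/2, w_n + (h/2)·k2); k4 = f(t_n + h, w_n + h·k3); w_{n+1} = w_n + (h/6)·(k1 + 2k2 + 2k3 + k4).
t=0.600000, w=1.000000:
  k1 = f(0.600000, 1.000000) = -0.970000
  k2 = f(0.850000, 0.757500) = -0.050876
  k3 = f(0.850000, 0.987281) = -0.680316
  k4 = f(1.100000, 0.659842) = 0.416436
  w ← 1.000000 + (0.5/6)·(k1 + 2k2 + 2k3 + k4) = 0.832004
w(1.1) ≈ 0.8320

0.8320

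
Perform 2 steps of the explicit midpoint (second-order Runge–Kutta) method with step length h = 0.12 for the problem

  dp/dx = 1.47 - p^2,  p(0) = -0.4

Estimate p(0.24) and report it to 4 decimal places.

-0.0623

Midpoint: k1 = f(x_n, p_n); k2 = f(x_n + h/2, p_n + (h/2)·k1); p_{n+1} = p_n + h·k2.
x=0.000000, p=-0.400000:
  k1 = f(0.000000, -0.400000) = 1.310000
  k2 = f(0.060000, -0.321400) = 1.366702
  p ← -0.400000 + 0.12·1.366702 = -0.235996
x=0.120000, p=-0.235996:
  k1 = f(0.120000, -0.235996) = 1.414306
  k2 = f(0.180000, -0.151137) = 1.447157
  p ← -0.235996 + 0.12·1.447157 = -0.062337
p(0.24) ≈ -0.0623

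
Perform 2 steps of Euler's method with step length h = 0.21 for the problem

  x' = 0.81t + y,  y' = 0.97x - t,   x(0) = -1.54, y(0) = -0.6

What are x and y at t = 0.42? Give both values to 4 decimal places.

-1.8222, -1.2972

Euler on (x,y): x_{n+1} = x_n + h·x', y_{n+1} = y_n + h·y'.
0.000000: (-1.540000, -0.600000); f=(-0.600000, -1.493800) → (-1.666000, -0.913698)
0.210000: (-1.666000, -0.913698); f=(-0.743598, -1.826020) → (-1.822156, -1.297162)
(x(0.42), y(0.42)) ≈ (-1.8222, -1.2972)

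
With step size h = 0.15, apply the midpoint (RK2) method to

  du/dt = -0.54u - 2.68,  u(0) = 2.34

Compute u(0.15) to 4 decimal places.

1.7724

Midpoint: k1 = f(t_n, u_n); k2 = f(t_n + h/2, u_n + (h/2)·k1); u_{n+1} = u_n + h·k2.
t=0.000000, u=2.340000:
  k1 = f(0.000000, 2.340000) = -3.943600
  k2 = f(0.075000, 2.044230) = -3.783884
  u ← 2.340000 + 0.15·(-3.783884) = 1.772417
u(0.15) ≈ 1.7724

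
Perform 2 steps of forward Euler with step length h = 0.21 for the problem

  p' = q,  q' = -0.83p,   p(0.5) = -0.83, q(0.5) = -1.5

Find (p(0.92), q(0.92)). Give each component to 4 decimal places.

Euler on (p,q): p_{n+1} = p_n + h·p', q_{n+1} = q_n + h·q'.
0.500000: (-0.830000, -1.500000); f=(-1.500000, 0.688900) → (-1.145000, -1.355331)
0.710000: (-1.145000, -1.355331); f=(-1.355331, 0.950350) → (-1.429620, -1.155757)
(p(0.92), q(0.92)) ≈ (-1.4296, -1.1558)

-1.4296, -1.1558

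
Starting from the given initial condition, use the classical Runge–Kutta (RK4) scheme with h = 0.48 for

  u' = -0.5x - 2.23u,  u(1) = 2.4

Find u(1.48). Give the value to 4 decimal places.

0.6590

RK4: k1 = f(x_n, u_n); k2 = f(x_n + h/2, u_n + (h/2)·k1); k3 = f(x_n + h/2, u_n + (h/2)·k2); k4 = f(x_n + h, u_n + h·k3); u_{n+1} = u_n + (h/6)·(k1 + 2k2 + 2k3 + k4).
x=1.000000, u=2.400000:
  k1 = f(1.000000, 2.400000) = -5.852000
  k2 = f(1.240000, 0.995520) = -2.840010
  k3 = f(1.240000, 1.718398) = -4.452027
  k4 = f(1.480000, 0.263027) = -1.326550
  u ← 2.400000 + (0.48/6)·(k1 + 2k2 + 2k3 + k4) = 0.658990
u(1.48) ≈ 0.6590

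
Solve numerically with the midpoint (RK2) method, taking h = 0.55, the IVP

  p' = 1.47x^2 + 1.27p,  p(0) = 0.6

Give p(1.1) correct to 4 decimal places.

3.0183

Midpoint: k1 = f(x_n, p_n); k2 = f(x_n + h/2, p_n + (h/2)·k1); p_{n+1} = p_n + h·k2.
x=0.000000, p=0.600000:
  k1 = f(0.000000, 0.600000) = 0.762000
  k2 = f(0.275000, 0.809550) = 1.139297
  p ← 0.600000 + 0.55·1.139297 = 1.226613
x=0.550000, p=1.226613:
  k1 = f(0.550000, 1.226613) = 2.002474
  k2 = f(0.825000, 1.777294) = 3.257682
  p ← 1.226613 + 0.55·3.257682 = 3.018339
p(1.1) ≈ 3.0183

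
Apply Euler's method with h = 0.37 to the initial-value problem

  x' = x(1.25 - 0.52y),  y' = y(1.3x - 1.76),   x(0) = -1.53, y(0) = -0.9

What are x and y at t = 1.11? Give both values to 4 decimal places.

-5.3075, 0.3965

Euler on (x,y): x_{n+1} = x_n + h·x', y_{n+1} = y_n + h·y'.
0.000000: (-1.530000, -0.900000); f=(-2.628540, 3.374100) → (-2.502560, 0.348417)
0.370000: (-2.502560, 0.348417); f=(-2.674794, -1.746729) → (-3.492234, -0.297873)
0.740000: (-3.492234, -0.297873); f=(-4.906217, 1.876569) → (-5.307534, 0.396458)
(x(1.11), y(1.11)) ≈ (-5.3075, 0.3965)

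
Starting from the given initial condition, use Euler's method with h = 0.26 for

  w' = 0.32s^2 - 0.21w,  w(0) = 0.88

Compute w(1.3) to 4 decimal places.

0.8273

Euler: w_{n+1} = w_n + h·f(s_n, w_n).
s=0.000000, w=0.880000: f=-0.184800 → w ← 0.880000 + 0.26·(-0.184800) = 0.831952
s=0.260000, w=0.831952: f=-0.153078 → w ← 0.831952 + 0.26·(-0.153078) = 0.792152
s=0.520000, w=0.792152: f=-0.079824 → w ← 0.792152 + 0.26·(-0.079824) = 0.771398
s=0.780000, w=0.771398: f=0.032695 → w ← 0.771398 + 0.26·0.032695 = 0.779898
s=1.040000, w=0.779898: f=0.182333 → w ← 0.779898 + 0.26·0.182333 = 0.827305
w(1.3) ≈ 0.8273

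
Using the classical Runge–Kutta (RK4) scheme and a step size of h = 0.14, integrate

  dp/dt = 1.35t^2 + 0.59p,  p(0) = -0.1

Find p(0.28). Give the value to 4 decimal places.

RK4: k1 = f(t_n, p_n); k2 = f(t_n + h/2, p_n + (h/2)·k1); k3 = f(t_n + h/2, p_n + (h/2)·k2); k4 = f(t_n + h, p_n + h·k3); p_{n+1} = p_n + (h/6)·(k1 + 2k2 + 2k3 + k4).
t=0.000000, p=-0.100000:
  k1 = f(0.000000, -0.100000) = -0.059000
  k2 = f(0.070000, -0.104130) = -0.054822
  k3 = f(0.070000, -0.103838) = -0.054649
  k4 = f(0.140000, -0.107651) = -0.037054
  p ← -0.100000 + (0.14/6)·(k1 + 2k2 + 2k3 + k4) = -0.107350
t=0.140000, p=-0.107350:
  k1 = f(0.140000, -0.107350) = -0.036876
  k2 = f(0.210000, -0.109931) = -0.005324
  k3 = f(0.210000, -0.107723) = -0.004021
  k4 = f(0.280000, -0.107913) = 0.042171
  p ← -0.107350 + (0.14/6)·(k1 + 2k2 + 2k3 + k4) = -0.107662
p(0.28) ≈ -0.1077

-0.1077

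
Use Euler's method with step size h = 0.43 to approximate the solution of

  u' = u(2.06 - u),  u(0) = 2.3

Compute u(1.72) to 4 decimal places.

2.0600

Euler: u_{n+1} = u_n + h·f(s_n, u_n).
s=0.000000, u=2.300000: f=-0.552000 → u ← 2.300000 + 0.43·(-0.552000) = 2.062640
s=0.430000, u=2.062640: f=-0.005445 → u ← 2.062640 + 0.43·(-0.005445) = 2.060298
s=0.860000, u=2.060298: f=-0.000615 → u ← 2.060298 + 0.43·(-0.000615) = 2.060034
s=1.290000, u=2.060034: f=-0.000070 → u ← 2.060034 + 0.43·(-0.000070) = 2.060004
u(1.72) ≈ 2.0600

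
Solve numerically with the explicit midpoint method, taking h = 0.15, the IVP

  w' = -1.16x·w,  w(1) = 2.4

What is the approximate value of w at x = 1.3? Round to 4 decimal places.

Midpoint: k1 = f(x_n, w_n); k2 = f(x_n + h/2, w_n + (h/2)·k1); w_{n+1} = w_n + h·k2.
x=1.000000, w=2.400000:
  k1 = f(1.000000, 2.400000) = -2.784000
  k2 = f(1.075000, 2.191200) = -2.732426
  w ← 2.400000 + 0.15·(-2.732426) = 1.990136
x=1.150000, w=1.990136:
  k1 = f(1.150000, 1.990136) = -2.654841
  k2 = f(1.225000, 1.791023) = -2.545044
  w ← 1.990136 + 0.15·(-2.545044) = 1.608380
w(1.3) ≈ 1.6084

1.6084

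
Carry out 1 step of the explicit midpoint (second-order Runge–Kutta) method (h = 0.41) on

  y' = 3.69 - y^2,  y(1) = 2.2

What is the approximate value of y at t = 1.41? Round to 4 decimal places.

2.1310

Midpoint: k1 = f(t_n, y_n); k2 = f(t_n + h/2, y_n + (h/2)·k1); y_{n+1} = y_n + h·k2.
t=1.000000, y=2.200000:
  k1 = f(1.000000, 2.200000) = -1.150000
  k2 = f(1.205000, 1.964250) = -0.168278
  y ← 2.200000 + 0.41·(-0.168278) = 2.131006
y(1.41) ≈ 2.1310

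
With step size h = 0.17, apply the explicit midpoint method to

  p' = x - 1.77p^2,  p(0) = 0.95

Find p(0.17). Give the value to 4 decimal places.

Midpoint: k1 = f(x_n, p_n); k2 = f(x_n + h/2, p_n + (h/2)·k1); p_{n+1} = p_n + h·k2.
x=0.000000, p=0.950000:
  k1 = f(0.000000, 0.950000) = -1.597425
  k2 = f(0.085000, 0.814219) = -1.088426
  p ← 0.950000 + 0.17·(-1.088426) = 0.764968
p(0.17) ≈ 0.7650

0.7650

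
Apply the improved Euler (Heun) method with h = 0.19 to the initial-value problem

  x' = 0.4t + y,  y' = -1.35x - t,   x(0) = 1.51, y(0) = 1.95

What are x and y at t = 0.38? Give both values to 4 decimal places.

2.1085, 0.9299

Heun on (x,y): k1 = f(t_n, state_n); k2 = f(t_n + h, state_n + h·k1); state_{n+1} = state_n + (h/2)·(k1 + k2).
0.000000: (1.510000, 1.950000)
  k1 = (1.950000, -2.038500)
  predictor → (1.880500, 1.562685)
  k2 = (1.638685, -2.728675)
  → (1.850925, 1.497118)
0.190000: (1.850925, 1.497118)
  k1 = (1.573118, -2.688749)
  predictor → (2.149818, 0.986256)
  k2 = (1.138256, -3.282254)
  → (2.108506, 0.929873)
(x(0.38), y(0.38)) ≈ (2.1085, 0.9299)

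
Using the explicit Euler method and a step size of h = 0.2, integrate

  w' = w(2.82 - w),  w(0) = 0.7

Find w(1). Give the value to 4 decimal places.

2.4246

Euler: w_{n+1} = w_n + h·f(s_n, w_n).
s=0.000000, w=0.700000: f=1.484000 → w ← 0.700000 + 0.2·1.484000 = 0.996800
s=0.200000, w=0.996800: f=1.817366 → w ← 0.996800 + 0.2·1.817366 = 1.360273
s=0.400000, w=1.360273: f=1.985627 → w ← 1.360273 + 0.2·1.985627 = 1.757399
s=0.600000, w=1.757399: f=1.867414 → w ← 1.757399 + 0.2·1.867414 = 2.130881
s=0.800000, w=2.130881: f=1.468430 → w ← 2.130881 + 0.2·1.468430 = 2.424567
w(1) ≈ 2.4246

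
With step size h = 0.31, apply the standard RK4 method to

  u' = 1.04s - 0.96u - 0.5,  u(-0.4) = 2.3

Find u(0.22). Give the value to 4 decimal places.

RK4: k1 = f(s_n, u_n); k2 = f(s_n + h/2, u_n + (h/2)·k1); k3 = f(s_n + h/2, u_n + (h/2)·k2); k4 = f(s_n + h, u_n + h·k3); u_{n+1} = u_n + (h/6)·(k1 + 2k2 + 2k3 + k4).
s=-0.400000, u=2.300000:
  k1 = f(-0.400000, 2.300000) = -3.124000
  k2 = f(-0.245000, 1.815780) = -2.497949
  k3 = f(-0.245000, 1.912818) = -2.591105
  k4 = f(-0.090000, 1.496757) = -2.030487
  u ← 2.300000 + (0.31/6)·(k1 + 2k2 + 2k3 + k4) = 1.507816
s=-0.090000, u=1.507816:
  k1 = f(-0.090000, 1.507816) = -2.041103
  k2 = f(0.065000, 1.191445) = -1.576187
  k3 = f(0.065000, 1.263507) = -1.645367
  k4 = f(0.220000, 0.997752) = -1.229042
  u ← 1.507816 + (0.31/6)·(k1 + 2k2 + 2k3 + k4) = 1.005965
u(0.22) ≈ 1.0060

1.0060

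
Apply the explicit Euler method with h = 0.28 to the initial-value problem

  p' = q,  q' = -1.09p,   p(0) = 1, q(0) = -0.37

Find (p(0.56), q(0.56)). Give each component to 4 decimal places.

Euler on (p,q): p_{n+1} = p_n + h·p', q_{n+1} = q_n + h·q'.
0.000000: (1.000000, -0.370000); f=(-0.370000, -1.090000) → (0.896400, -0.675200)
0.280000: (0.896400, -0.675200); f=(-0.675200, -0.977076) → (0.707344, -0.948781)
(p(0.56), q(0.56)) ≈ (0.7073, -0.9488)

0.7073, -0.9488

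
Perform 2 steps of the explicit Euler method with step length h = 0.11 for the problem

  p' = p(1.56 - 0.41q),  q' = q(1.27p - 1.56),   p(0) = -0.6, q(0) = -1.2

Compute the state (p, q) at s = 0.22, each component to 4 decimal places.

-0.8913, -0.6484

Euler on (p,q): p_{n+1} = p_n + h·p', q_{n+1} = q_n + h·q'.
0.000000: (-0.600000, -1.200000); f=(-1.231200, 2.786400) → (-0.735432, -0.893496)
0.110000: (-0.735432, -0.893496); f=(-1.416687, 2.228378) → (-0.891268, -0.648374)
(p(0.22), q(0.22)) ≈ (-0.8913, -0.6484)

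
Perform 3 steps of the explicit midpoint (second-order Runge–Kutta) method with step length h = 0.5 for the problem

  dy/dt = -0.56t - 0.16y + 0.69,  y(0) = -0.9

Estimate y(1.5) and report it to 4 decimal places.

-0.3761

Midpoint: k1 = f(t_n, y_n); k2 = f(t_n + h/2, y_n + (h/2)·k1); y_{n+1} = y_n + h·k2.
t=0.000000, y=-0.900000:
  k1 = f(0.000000, -0.900000) = 0.834000
  k2 = f(0.250000, -0.691500) = 0.660640
  y ← -0.900000 + 0.5·0.660640 = -0.569680
t=0.500000, y=-0.569680:
  k1 = f(0.500000, -0.569680) = 0.501149
  k2 = f(0.750000, -0.444393) = 0.341103
  y ← -0.569680 + 0.5·0.341103 = -0.399129
t=1.000000, y=-0.399129:
  k1 = f(1.000000, -0.399129) = 0.193861
  k2 = f(1.250000, -0.350663) = 0.046106
  y ← -0.399129 + 0.5·0.046106 = -0.376076
y(1.5) ≈ -0.3761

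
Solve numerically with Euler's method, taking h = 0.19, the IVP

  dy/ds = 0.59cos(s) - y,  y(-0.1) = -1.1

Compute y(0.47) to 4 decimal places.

-0.3132

Euler: y_{n+1} = y_n + h·f(s_n, y_n).
s=-0.100000, y=-1.100000: f=1.687052 → y ← -1.100000 + 0.19·1.687052 = -0.779460
s=0.090000, y=-0.779460: f=1.367072 → y ← -0.779460 + 0.19·1.367072 = -0.519716
s=0.280000, y=-0.519716: f=1.086739 → y ← -0.519716 + 0.19·1.086739 = -0.313236
y(0.47) ≈ -0.3132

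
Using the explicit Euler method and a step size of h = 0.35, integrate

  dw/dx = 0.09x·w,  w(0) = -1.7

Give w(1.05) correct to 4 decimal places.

Euler: w_{n+1} = w_n + h·f(x_n, w_n).
x=0.000000, w=-1.700000: f=0.000000 → w ← -1.700000 + 0.35·0.000000 = -1.700000
x=0.350000, w=-1.700000: f=-0.053550 → w ← -1.700000 + 0.35·(-0.053550) = -1.718743
x=0.700000, w=-1.718743: f=-0.108281 → w ← -1.718743 + 0.35·(-0.108281) = -1.756641
w(1.05) ≈ -1.7566

-1.7566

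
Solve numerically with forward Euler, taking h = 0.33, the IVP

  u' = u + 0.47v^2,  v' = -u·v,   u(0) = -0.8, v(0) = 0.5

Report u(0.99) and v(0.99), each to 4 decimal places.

-1.6202, 1.2091

Euler on (u,v): u_{n+1} = u_n + h·u', v_{n+1} = v_n + h·v'.
0.000000: (-0.800000, 0.500000); f=(-0.682500, 0.400000) → (-1.025225, 0.632000)
0.330000: (-1.025225, 0.632000); f=(-0.837496, 0.647942) → (-1.301599, 0.845821)
0.660000: (-1.301599, 0.845821); f=(-0.965354, 1.100919) → (-1.620166, 1.209124)
(u(0.99), v(0.99)) ≈ (-1.6202, 1.2091)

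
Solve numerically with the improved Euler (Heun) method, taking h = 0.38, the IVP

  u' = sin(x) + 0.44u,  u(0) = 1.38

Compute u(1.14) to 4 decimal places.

2.9497

Heun: k1 = f(x_n, u_n); k2 = f(x_n + h, u_n + h·k1); u_{n+1} = u_n + (h/2)·(k1 + k2).
x=0.000000, u=1.380000:
  k1 = f(0.000000, 1.380000) = 0.607200
  k2 = f(0.380000, 1.610736) = 1.079644
  u ← 1.380000 + (0.38/2)·(0.607200 + 1.079644) = 1.700500
x=0.380000, u=1.700500:
  k1 = f(0.380000, 1.700500) = 1.119141
  k2 = f(0.760000, 2.125774) = 1.624262
  u ← 1.700500 + (0.38/2)·(1.119141 + 1.624262) = 2.221747
x=0.760000, u=2.221747:
  k1 = f(0.760000, 2.221747) = 1.666490
  k2 = f(1.140000, 2.855013) = 2.164839
  u ← 2.221747 + (0.38/2)·(1.666490 + 2.164839) = 2.949699
u(1.14) ≈ 2.9497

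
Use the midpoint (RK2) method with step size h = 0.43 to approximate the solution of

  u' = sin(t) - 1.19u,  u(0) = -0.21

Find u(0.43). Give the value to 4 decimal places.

-0.0383

Midpoint: k1 = f(t_n, u_n); k2 = f(t_n + h/2, u_n + (h/2)·k1); u_{n+1} = u_n + h·k2.
t=0.000000, u=-0.210000:
  k1 = f(0.000000, -0.210000) = 0.249900
  k2 = f(0.215000, -0.156272) = 0.399311
  u ← -0.210000 + 0.43·0.399311 = -0.038296
u(0.43) ≈ -0.0383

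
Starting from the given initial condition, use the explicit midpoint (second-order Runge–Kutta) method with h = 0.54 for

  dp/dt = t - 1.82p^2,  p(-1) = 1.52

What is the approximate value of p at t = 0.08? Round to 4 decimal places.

0.8683

Midpoint: k1 = f(t_n, p_n); k2 = f(t_n + h/2, p_n + (h/2)·k1); p_{n+1} = p_n + h·k2.
t=-1.000000, p=1.520000:
  k1 = f(-1.000000, 1.520000) = -5.204928
  k2 = f(-0.730000, 0.114669) = -0.753931
  p ← 1.520000 + 0.54·(-0.753931) = 1.112877
t=-0.460000, p=1.112877:
  k1 = f(-0.460000, 1.112877) = -2.714062
  k2 = f(-0.190000, 0.380080) = -0.452919
  p ← 1.112877 + 0.54·(-0.452919) = 0.868301
p(0.08) ≈ 0.8683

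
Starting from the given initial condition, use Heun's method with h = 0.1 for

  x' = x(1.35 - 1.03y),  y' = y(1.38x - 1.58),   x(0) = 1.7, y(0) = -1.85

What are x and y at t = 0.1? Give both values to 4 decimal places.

2.3600, -2.0732

Heun on (x,y): k1 = f(t_n, state_n); k2 = f(t_n + h, state_n + h·k1); state_{n+1} = state_n + (h/2)·(k1 + k2).
0.000000: (1.700000, -1.850000)
  k1 = (5.534350, -1.417100)
  predictor → (2.253435, -1.991710)
  k2 = (7.664972, -3.046799)
  → (2.359966, -2.073195)
(x(0.1), y(0.1)) ≈ (2.3600, -2.0732)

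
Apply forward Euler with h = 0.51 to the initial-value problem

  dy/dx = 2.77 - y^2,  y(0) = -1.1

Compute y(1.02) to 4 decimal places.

1.0610

Euler: y_{n+1} = y_n + h·f(x_n, y_n).
x=0.000000, y=-1.100000: f=1.560000 → y ← -1.100000 + 0.51·1.560000 = -0.304400
x=0.510000, y=-0.304400: f=2.677341 → y ← -0.304400 + 0.51·2.677341 = 1.061044
y(1.02) ≈ 1.0610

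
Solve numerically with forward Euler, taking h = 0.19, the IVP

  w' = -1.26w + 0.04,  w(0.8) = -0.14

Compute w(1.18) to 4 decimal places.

-0.0676

Euler: w_{n+1} = w_n + h·f(s_n, w_n).
s=0.800000, w=-0.140000: f=0.216400 → w ← -0.140000 + 0.19·0.216400 = -0.098884
s=0.990000, w=-0.098884: f=0.164594 → w ← -0.098884 + 0.19·0.164594 = -0.067611
w(1.18) ≈ -0.0676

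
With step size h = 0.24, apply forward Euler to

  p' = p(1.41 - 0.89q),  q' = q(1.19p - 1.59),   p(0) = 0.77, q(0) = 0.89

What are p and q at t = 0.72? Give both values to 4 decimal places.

Euler on (p,q): p_{n+1} = p_n + h·p', q_{n+1} = q_n + h·q'.
0.000000: (0.770000, 0.890000); f=(0.475783, -0.599593) → (0.884188, 0.746098)
0.240000: (0.884188, 0.746098); f=(0.659580, -0.401264) → (1.042487, 0.649794)
0.480000: (1.042487, 0.649794); f=(0.867019, -0.227064) → (1.250572, 0.595299)
(p(0.72), q(0.72)) ≈ (1.2506, 0.5953)

1.2506, 0.5953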